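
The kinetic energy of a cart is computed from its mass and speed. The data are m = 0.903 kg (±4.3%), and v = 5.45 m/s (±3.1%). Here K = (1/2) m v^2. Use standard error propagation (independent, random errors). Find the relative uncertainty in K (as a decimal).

0.0755

K is a product of powers, so relative uncertainties combine in quadrature:
  (1·δm/m)² = (1×0.0430)² = 0.00185;  (2·δv/v)² = (2×0.0310)² = 0.00384
δK/K = √(0.00569) = 0.0755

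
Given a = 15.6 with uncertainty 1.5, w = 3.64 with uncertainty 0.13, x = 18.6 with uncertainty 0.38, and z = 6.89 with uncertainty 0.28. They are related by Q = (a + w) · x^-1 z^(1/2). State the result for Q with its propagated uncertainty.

Let u = a + w = 19.2. δu = √(δa² + δw²) = √(2.25 + 0.0169) = 1.51, so δu/u = 0.0783.
Q is then a monomial in u, x, z:
δQ/Q = √((δu/u)² + (-1·δx/x)² + (½·δz/z)²) = √(0.00612 + 0.000417 + 0.000413) = 0.0834
Q = 2.72, so δQ = 0.0834 × 2.72 = 0.226.

2.72 ± 0.226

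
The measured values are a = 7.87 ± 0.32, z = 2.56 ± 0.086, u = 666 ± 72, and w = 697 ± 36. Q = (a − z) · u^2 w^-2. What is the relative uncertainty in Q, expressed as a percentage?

Let h = a − z = 5.31. δh = √(δa² + δz²) = √(0.102 + 0.00740) = 0.331, so δh/h = 0.0624.
Q is then a monomial in h, u, w:
δQ/Q = √((δh/h)² + (2·δu/u)² + (-2·δw/w)²) = √(0.00389 + 0.0467 + 0.0107) = 0.248

24.8%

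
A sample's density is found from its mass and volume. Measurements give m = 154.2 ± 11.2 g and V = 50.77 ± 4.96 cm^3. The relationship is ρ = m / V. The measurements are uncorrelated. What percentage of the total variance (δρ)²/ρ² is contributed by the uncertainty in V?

(δρ/ρ)² = (1·δm/m)² + (-1·δV/V)²
  m term: (1×0.0726)² = 0.00528
  V term: (-1×0.0977)² = 0.00954
Total = 0.0148. Share from V = 0.00954/0.0148 = 0.644.

64.4%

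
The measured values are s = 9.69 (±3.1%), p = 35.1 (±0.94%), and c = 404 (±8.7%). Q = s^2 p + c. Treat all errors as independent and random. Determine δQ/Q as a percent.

Let w = s^2·p = 3300. δw/w = √((2·δs/s)² + (1·δp/p)²) = √(0.00384 + 8.84e-05) = 0.0627, so δw = 207.
Q = w + c: δQ = √(δw² + δc²) = √(42700 + 1240) = 210
Q = 3700, so δQ/Q = 210/3700 = 0.0567.

5.67%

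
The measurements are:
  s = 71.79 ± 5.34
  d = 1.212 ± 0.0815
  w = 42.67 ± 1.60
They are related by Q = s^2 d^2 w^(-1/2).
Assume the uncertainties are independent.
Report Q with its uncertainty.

Since Q is a product/quotient, work with relative uncertainties:
  (2·δs/s)² = (2×0.0744)² = 0.0221;  (2·δd/d)² = (2×0.0672)² = 0.0181;  (−½·δw/w)² = (-0.5×0.0375)² = 0.000352
δQ/Q = √(0.0406) = 0.201
Q = 1159, so δQ = 0.201 × 1159 = 233.

1159 ± 233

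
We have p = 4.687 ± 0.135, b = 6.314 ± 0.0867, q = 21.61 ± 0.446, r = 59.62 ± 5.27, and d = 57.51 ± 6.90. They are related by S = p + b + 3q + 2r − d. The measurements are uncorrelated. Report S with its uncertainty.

Sums and differences: (δS)² = Σ (cᵢ δxᵢ)².
  (δp)² = 0.0182;  (δb)² = 0.00752;  (3·δq)² = 1.79;  (2·δr)² = 111;  (δd)² = 47.6
δS = √(161) = 12.7
S = 137.6.

137.6 ± 12.7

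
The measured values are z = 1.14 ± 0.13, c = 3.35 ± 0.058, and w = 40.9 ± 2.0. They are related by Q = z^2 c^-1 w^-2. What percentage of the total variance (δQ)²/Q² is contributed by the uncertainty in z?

(δQ/Q)² = (2·δz/z)² + (-1·δc/c)² + (-2·δw/w)²
  z term: (2×0.114)² = 0.0520
  c term: (-1×0.0173)² = 0.000300
  w term: (-2×0.0489)² = 0.00956
Total = 0.0619. Share from z = 0.0520/0.0619 = 0.841.

84.1%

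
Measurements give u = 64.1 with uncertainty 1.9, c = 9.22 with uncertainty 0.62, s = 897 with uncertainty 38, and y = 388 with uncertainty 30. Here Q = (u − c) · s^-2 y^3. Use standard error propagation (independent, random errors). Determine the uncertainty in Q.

994

Let w = u − c = 54.9. δw = √(δu² + δc²) = √(3.61 + 0.384) = 2.00, so δw/w = 0.0364.
Q is then a monomial in w, s, y:
δQ/Q = √((δw/w)² + (-2·δs/s)² + (3·δy/y)²) = √(0.00133 + 0.00718 + 0.0538) = 0.250
Q = 3980, so δQ = 0.250 × 3980 = 994.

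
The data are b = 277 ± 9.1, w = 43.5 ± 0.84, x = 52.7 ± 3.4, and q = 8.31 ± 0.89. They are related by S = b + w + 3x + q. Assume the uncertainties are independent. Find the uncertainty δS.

13.7

Each term contributes (cᵢ δxᵢ)² to (δS)²:
  (δb)² = 82.8;  (δw)² = 0.706;  (3·δx)² = 104;  (δq)² = 0.792
δS = √(188) = 13.7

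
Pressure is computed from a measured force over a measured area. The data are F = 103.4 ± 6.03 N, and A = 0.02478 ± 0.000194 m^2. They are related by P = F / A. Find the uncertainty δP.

246 Pa

Relative error in a monomial: (δP/P)² = Σ (nᵢ · δxᵢ/xᵢ)².
  (1·δF/F)² = (1×0.0583)² = 0.00340;  (-1·δA/A)² = (-1×0.00783)² = 6.13e-05
δP/P = √(0.00346) = 0.0588
P = 4173 Pa, so δP = 0.0588 × 4173 = 246 Pa.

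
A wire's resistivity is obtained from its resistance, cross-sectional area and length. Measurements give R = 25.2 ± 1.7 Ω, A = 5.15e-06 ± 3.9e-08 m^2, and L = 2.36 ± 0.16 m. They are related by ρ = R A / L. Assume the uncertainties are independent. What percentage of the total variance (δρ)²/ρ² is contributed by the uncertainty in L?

(δρ/ρ)² = (1·δR/R)² + (1·δA/A)² + (-1·δL/L)²
  R term: (1×0.0675)² = 0.00455
  A term: (1×0.00757)² = 5.73e-05
  L term: (-1×0.0678)² = 0.00460
Total = 0.00920. Share from L = 0.00460/0.00920 = 0.499.

49.9%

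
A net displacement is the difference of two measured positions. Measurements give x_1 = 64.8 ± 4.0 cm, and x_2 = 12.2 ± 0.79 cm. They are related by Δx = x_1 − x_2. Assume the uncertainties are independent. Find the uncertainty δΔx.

4.08 cm

Absolute uncertainties add in quadrature for a linear combination:
  (δx_1)² = 16.0;  (δx_2)² = 0.624
δΔx = √(16.6) = 4.08 cm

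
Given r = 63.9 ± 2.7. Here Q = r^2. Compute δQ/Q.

Q ∝ r^2, so δQ/Q = |2| · δr/r = 2 × 0.0423 = 0.0845.

0.0845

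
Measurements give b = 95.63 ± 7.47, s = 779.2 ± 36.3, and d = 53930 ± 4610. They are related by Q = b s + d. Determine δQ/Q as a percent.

Let p = b·s = 74510. δp/p = √((1·δb/b)² + (1·δs/s)²) = √(0.00610 + 0.00217) = 0.0910, so δp = 6780.
Q = p + d: δQ = √(δp² + δd²) = √(4.59e+07 + 2.13e+07) = 8200
Q = 128400, so δQ/Q = 8200/128400 = 0.0638.

6.38%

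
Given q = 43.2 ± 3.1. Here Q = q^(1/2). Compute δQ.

Q ∝ q^(1/2), so δQ/Q = |½| · δq/q = 0.5 × 0.0718 = 0.0359.
Q = 6.57, so δQ = 0.0359 × 6.57 = 0.236.

0.236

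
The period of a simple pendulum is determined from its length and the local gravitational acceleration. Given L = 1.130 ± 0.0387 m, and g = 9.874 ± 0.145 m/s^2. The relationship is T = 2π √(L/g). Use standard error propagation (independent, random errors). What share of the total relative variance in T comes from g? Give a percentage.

(δT/T)² = (½·δL/L)² + (−½·δg/g)²
  L term: (0.5×0.0342)² = 0.000293
  g term: (-0.5×0.0147)² = 5.39e-05
Total = 0.000347. Share from g = 5.39e-05/0.000347 = 0.155.

15.5%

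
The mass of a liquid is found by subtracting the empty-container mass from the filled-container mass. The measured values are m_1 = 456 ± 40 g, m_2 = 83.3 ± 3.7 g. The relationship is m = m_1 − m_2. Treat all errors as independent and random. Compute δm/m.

Each term contributes (cᵢ δxᵢ)² to (δm)²:
  (δm_1)² = 1600;  (δm_2)² = 13.7
δm = √(1610) = 40.2 g
m = 373 g, so δm/m = 40.2/373 = 0.108.

0.108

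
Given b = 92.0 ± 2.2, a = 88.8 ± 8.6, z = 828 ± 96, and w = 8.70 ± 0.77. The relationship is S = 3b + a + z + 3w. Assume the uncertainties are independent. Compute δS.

96.6

S is a linear combination, so absolute uncertainties add in quadrature:
  (3·δb)² = 43.6;  (δa)² = 74.0;  (δz)² = 9220;  (3·δw)² = 5.34
δS = √(9340) = 96.6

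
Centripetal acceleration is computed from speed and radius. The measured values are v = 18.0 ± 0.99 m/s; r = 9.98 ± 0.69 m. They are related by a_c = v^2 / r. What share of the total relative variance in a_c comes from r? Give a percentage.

(δa_c/a_c)² = (2·δv/v)² + (-1·δr/r)²
  v term: (2×0.0550)² = 0.0121
  r term: (-1×0.0691)² = 0.00478
Total = 0.0169. Share from r = 0.00478/0.0169 = 0.283.

28.3%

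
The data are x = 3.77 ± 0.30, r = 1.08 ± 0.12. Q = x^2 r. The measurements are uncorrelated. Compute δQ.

Each factor contributes (exponent × relative error)² to (δQ/Q)²:
  (2·δx/x)² = (2×0.0796)² = 0.0253;  (1·δr/r)² = (1×0.111)² = 0.0123
δQ/Q = √(0.0377) = 0.194
Q = 15.3, so δQ = 0.194 × 15.3 = 2.98.

2.98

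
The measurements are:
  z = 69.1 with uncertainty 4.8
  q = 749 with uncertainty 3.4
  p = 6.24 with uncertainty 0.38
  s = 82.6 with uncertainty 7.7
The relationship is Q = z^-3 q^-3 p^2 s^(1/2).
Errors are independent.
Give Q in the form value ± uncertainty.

(2.55 ± 0.628) × 10^-12

Relative error in a monomial: (δQ/Q)² = Σ (nᵢ · δxᵢ/xᵢ)².
  (-3·δz/z)² = (-3×0.0695)² = 0.0434;  (-3·δq/q)² = (-3×0.00454)² = 0.000185;  (2·δp/p)² = (2×0.0609)² = 0.0148;  (½·δs/s)² = (0.5×0.0932)² = 0.00217
δQ/Q = √(0.0606) = 0.246
Q = 2.55e-12, so δQ = 0.246 × 2.55e-12 = 6.28e-13.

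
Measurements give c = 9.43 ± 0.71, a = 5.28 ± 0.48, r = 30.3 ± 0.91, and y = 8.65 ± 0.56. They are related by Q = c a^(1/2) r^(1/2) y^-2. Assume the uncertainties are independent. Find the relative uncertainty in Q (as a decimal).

0.157

For a monomial Q ∝ c, a^(1/2), r^(1/2), y^-2, fractional errors add in quadrature:
  (1·δc/c)² = (1×0.0753)² = 0.00567;  (½·δa/a)² = (0.5×0.0909)² = 0.00207;  (½·δr/r)² = (0.5×0.0300)² = 0.000225;  (-2·δy/y)² = (-2×0.0647)² = 0.0168
δQ/Q = √(0.0247) = 0.157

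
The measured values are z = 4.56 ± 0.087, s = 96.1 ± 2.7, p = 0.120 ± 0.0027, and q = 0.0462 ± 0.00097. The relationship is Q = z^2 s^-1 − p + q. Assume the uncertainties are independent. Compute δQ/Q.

0.0747

Let w = z^2·s^-1 = 0.216. δw/w = √((2·δz/z)² + (-1·δs/s)²) = √(0.00146 + 0.000789) = 0.0474, so δw = 0.0103.
Q = w − p + q: δQ = √(δw² + δp² + δq²) = √(0.000105 + 7.29e-06 + 9.41e-07) = 0.0106
Q = 0.143, so δQ/Q = 0.0106/0.143 = 0.0747.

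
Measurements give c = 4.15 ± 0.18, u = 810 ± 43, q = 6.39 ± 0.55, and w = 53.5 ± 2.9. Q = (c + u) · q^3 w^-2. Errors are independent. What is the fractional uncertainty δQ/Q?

Let h = c + u = 814. δh = √(δc² + δu²) = √(0.0324 + 1850) = 43.0, so δh/h = 0.0528.
Q is then a monomial in h, q, w:
δQ/Q = √((δh/h)² + (3·δq/q)² + (-2·δw/w)²) = √(0.00279 + 0.0667 + 0.0118) = 0.285

0.285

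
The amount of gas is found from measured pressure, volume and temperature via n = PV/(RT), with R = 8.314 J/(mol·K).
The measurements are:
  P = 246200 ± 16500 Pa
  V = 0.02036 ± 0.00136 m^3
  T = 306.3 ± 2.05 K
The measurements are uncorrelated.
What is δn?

Products/powers → add relative errors in quadrature, weighted by exponent:
  (1·δP/P)² = (1×0.0670)² = 0.00449;  (1·δV/V)² = (1×0.0668)² = 0.00446;  (-1·δT/T)² = (-1×0.00669)² = 4.48e-05
δn/n = √(0.00900) = 0.0949
n = 1.968 mol, so δn = 0.0949 × 1.968 = 0.187 mol.

0.187 mol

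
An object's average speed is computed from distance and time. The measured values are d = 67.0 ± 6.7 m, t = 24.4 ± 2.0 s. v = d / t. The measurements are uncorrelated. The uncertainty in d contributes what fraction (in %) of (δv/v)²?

(δv/v)² = (1·δd/d)² + (-1·δt/t)²
  d term: (1×0.100)² = 0.0100
  t term: (-1×0.0820)² = 0.00672
Total = 0.0167. Share from d = 0.0100/0.0167 = 0.598.

59.8%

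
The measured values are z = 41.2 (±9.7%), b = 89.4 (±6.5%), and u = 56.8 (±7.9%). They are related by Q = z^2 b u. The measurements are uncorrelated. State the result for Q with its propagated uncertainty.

For a monomial Q ∝ z^2, b, u, fractional errors add in quadrature:
  (2·δz/z)² = (2×0.0970)² = 0.0376;  (1·δb/b)² = (1×0.0650)² = 0.00423;  (1·δu/u)² = (1×0.0790)² = 0.00624
δQ/Q = √(0.0481) = 0.219
Q = 8.62e+06, so δQ = 0.219 × 8.62e+06 = 1.89e+06.

(8.62 ± 1.89) × 10^6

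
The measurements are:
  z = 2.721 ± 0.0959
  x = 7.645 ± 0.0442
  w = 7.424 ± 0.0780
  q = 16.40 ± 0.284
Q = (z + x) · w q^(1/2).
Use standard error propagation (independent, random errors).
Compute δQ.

5.30

Let u = z + x = 10.37. δu = √(δz² + δx²) = √(0.00920 + 0.00195) = 0.106, so δu/u = 0.0102.
Q is then a monomial in u, w, q:
δQ/Q = √((δu/u)² + (1·δw/w)² + (½·δq/q)²) = √(0.000104 + 0.000110 + 7.5e-05) = 0.0170
Q = 311.7, so δQ = 0.0170 × 311.7 = 5.30.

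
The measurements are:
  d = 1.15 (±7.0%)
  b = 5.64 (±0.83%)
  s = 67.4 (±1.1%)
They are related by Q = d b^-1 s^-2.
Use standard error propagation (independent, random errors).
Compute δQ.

For a monomial Q ∝ d, b^-1, s^-2, fractional errors add in quadrature:
  (1·δd/d)² = (1×0.0700)² = 0.00490;  (-1·δb/b)² = (-1×0.00830)² = 6.89e-05;  (-2·δs/s)² = (-2×0.0110)² = 0.000484
δQ/Q = √(0.00545) = 0.0738
Q = 4.49e-05, so δQ = 0.0738 × 4.49e-05 = 3.31e-06.

3.31e-06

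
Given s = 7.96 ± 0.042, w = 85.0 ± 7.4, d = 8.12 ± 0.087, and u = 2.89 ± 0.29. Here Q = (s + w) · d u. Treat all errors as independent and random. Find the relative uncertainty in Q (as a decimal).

0.129

Let h = s + w = 93.0. δh = √(δs² + δw²) = √(0.00176 + 54.8) = 7.40, so δh/h = 0.0796.
Q is then a monomial in h, d, u:
δQ/Q = √((δh/h)² + (1·δd/d)² + (1·δu/u)²) = √(0.00634 + 0.000115 + 0.0101) = 0.129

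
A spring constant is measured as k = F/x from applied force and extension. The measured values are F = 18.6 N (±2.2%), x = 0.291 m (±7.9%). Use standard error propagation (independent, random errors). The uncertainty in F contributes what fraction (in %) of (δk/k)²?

(δk/k)² = (1·δF/F)² + (-1·δx/x)²
  F term: (1×0.0220)² = 0.000484
  x term: (-1×0.0790)² = 0.00624
Total = 0.00673. Share from F = 0.000484/0.00673 = 0.0720.

7.20%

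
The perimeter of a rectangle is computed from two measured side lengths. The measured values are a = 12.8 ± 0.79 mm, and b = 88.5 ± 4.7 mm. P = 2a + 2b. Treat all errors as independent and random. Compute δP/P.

0.0470

Each term contributes (cᵢ δxᵢ)² to (δP)²:
  (2·δa)² = 2.50;  (2·δb)² = 88.4
δP = √(90.9) = 9.53 mm
P = 203 mm, so δP/P = 9.53/203 = 0.0470.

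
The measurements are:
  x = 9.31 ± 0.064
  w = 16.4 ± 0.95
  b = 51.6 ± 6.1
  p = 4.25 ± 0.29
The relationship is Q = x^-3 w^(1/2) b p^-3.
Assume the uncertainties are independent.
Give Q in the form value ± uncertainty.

0.00337 ± 0.000806

Each factor contributes (exponent × relative error)² to (δQ/Q)²:
  (-3·δx/x)² = (-3×0.00687)² = 0.000425;  (½·δw/w)² = (0.5×0.0579)² = 0.000839;  (1·δb/b)² = (1×0.118)² = 0.0140;  (-3·δp/p)² = (-3×0.0682)² = 0.0419
δQ/Q = √(0.0571) = 0.239
Q = 0.00337, so δQ = 0.239 × 0.00337 = 0.000806.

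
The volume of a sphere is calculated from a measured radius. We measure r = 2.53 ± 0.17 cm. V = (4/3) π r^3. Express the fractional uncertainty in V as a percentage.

20.2%

V ∝ r^3, so δV/V = |3| · δr/r = 3 × 0.0672 = 0.202.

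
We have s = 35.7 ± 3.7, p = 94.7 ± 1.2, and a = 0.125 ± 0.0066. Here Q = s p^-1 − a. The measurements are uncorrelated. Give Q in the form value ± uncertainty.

Let w = s·p^-1 = 0.377. δw/w = √((1·δs/s)² + (-1·δp/p)²) = √(0.0107 + 0.000161) = 0.104, so δw = 0.0394.
Q = w − a: δQ = √(δw² + δa²) = √(0.00155 + 4.36e-05) = 0.0399
Q = 0.252.

0.252 ± 0.0399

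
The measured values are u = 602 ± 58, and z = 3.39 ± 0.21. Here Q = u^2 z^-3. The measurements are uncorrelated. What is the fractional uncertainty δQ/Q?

For a monomial Q ∝ u^2, z^-3, fractional errors add in quadrature:
  (2·δu/u)² = (2×0.0963)² = 0.0371;  (-3·δz/z)² = (-3×0.0619)² = 0.0345
δQ/Q = √(0.0717) = 0.268

0.268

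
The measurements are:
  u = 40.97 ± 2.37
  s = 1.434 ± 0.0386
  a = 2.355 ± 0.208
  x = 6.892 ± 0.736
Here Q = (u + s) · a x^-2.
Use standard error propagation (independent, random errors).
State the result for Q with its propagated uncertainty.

Let w = u + s = 42.40. δw = √(δu² + δs²) = √(5.62 + 0.00149) = 2.37, so δw/w = 0.0559.
Q is then a monomial in w, a, x:
δQ/Q = √((δw/w)² + (1·δa/a)² + (-2·δx/x)²) = √(0.00312 + 0.00780 + 0.0456) = 0.238
Q = 2.102, so δQ = 0.238 × 2.102 = 0.500.

2.102 ± 0.500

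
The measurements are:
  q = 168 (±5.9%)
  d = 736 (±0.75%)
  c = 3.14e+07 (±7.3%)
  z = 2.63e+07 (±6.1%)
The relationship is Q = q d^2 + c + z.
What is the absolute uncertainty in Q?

Let p = q·d^2 = 9.1e+07. δp/p = √((1·δq/q)² + (2·δd/d)²) = √(0.00348 + 0.000225) = 0.0609, so δp = 5.54e+06.
Q = p + c + z: δQ = √(δp² + δc² + δz²) = √(3.07e+13 + 5.25e+12 + 2.57e+12) = 6.21e+06

6.21e+06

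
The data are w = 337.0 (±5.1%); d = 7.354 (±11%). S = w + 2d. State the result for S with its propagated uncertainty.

Each term contributes (cᵢ δxᵢ)² to (δS)²:
  (δw)² = 295;  (2·δd)² = 2.62
δS = √(298) = 17.3
S = 351.7.

351.7 ± 17.3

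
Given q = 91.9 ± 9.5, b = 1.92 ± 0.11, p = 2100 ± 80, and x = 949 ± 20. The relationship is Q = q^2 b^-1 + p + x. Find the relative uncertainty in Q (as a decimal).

0.127

Let w = q^2·b^-1 = 4400. δw/w = √((2·δq/q)² + (-1·δb/b)²) = √(0.0427 + 0.00328) = 0.215, so δw = 944.
Q = w + p + x: δQ = √(δw² + δp² + δx²) = √(8.91e+05 + 6400 + 400) = 947
Q = 7450, so δQ/Q = 947/7450 = 0.127.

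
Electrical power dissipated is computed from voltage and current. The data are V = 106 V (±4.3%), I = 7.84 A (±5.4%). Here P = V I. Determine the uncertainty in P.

57.4 W

For a monomial P ∝ V, I, fractional errors add in quadrature:
  (1·δV/V)² = (1×0.0430)² = 0.00185;  (1·δI/I)² = (1×0.0540)² = 0.00292
δP/P = √(0.00477) = 0.0690
P = 831 W, so δP = 0.0690 × 831 = 57.4 W.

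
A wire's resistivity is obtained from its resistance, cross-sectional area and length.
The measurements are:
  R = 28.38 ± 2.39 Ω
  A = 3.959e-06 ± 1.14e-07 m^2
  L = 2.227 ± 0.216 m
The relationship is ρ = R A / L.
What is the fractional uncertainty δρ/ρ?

For a monomial ρ ∝ R, A, L^-1, fractional errors add in quadrature:
  (1·δR/R)² = (1×0.0842)² = 0.00709;  (1·δA/A)² = (1×0.0288)² = 0.000829;  (-1·δL/L)² = (-1×0.0970)² = 0.00941
δρ/ρ = √(0.0173) = 0.132

0.132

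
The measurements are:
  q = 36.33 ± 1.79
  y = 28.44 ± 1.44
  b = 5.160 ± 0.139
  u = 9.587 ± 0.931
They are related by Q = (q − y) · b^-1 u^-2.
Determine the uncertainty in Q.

Let w = q − y = 7.890. δw = √(δq² + δy²) = √(3.20 + 2.07) = 2.30, so δw/w = 0.291.
Q is then a monomial in w, b, u:
δQ/Q = √((δw/w)² + (-1·δb/b)² + (-2·δu/u)²) = √(0.0848 + 0.000726 + 0.0377) = 0.351
Q = 0.01664, so δQ = 0.351 × 0.01664 = 0.00584.

0.00584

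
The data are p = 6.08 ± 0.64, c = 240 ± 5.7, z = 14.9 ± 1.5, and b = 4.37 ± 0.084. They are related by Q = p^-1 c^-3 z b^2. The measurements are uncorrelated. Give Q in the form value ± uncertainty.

Q is a product of powers, so relative uncertainties combine in quadrature:
  (-1·δp/p)² = (-1×0.105)² = 0.0111;  (-3·δc/c)² = (-3×0.0238)² = 0.00508;  (1·δz/z)² = (1×0.101)² = 0.0101;  (2·δb/b)² = (2×0.0192)² = 0.00148
δQ/Q = √(0.0278) = 0.167
Q = 3.39e-06, so δQ = 0.167 × 3.39e-06 = 5.64e-07.

(3.39 ± 0.564) × 10^-6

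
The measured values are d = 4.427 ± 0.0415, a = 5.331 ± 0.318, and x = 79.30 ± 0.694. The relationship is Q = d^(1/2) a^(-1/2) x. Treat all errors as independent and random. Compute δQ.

Q is a product of powers, so relative uncertainties combine in quadrature:
  (½·δd/d)² = (0.5×0.00937)² = 2.2e-05;  (−½·δa/a)² = (-0.5×0.0597)² = 0.000890;  (1·δx/x)² = (1×0.00875)² = 7.66e-05
δQ/Q = √(0.000988) = 0.0314
Q = 72.26, so δQ = 0.0314 × 72.26 = 2.27.

2.27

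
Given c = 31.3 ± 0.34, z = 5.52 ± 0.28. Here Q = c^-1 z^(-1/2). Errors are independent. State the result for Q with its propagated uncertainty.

Products/powers → add relative errors in quadrature, weighted by exponent:
  (-1·δc/c)² = (-1×0.0109)² = 0.000118;  (−½·δz/z)² = (-0.5×0.0507)² = 0.000643
δQ/Q = √(0.000761) = 0.0276
Q = 0.0136, so δQ = 0.0276 × 0.0136 = 0.000375.

0.0136 ± 0.000375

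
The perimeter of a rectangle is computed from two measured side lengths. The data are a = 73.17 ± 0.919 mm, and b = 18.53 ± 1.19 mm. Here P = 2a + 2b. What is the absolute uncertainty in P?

3.01 mm

For a sum/difference, combine absolute errors in quadrature:
  (2·δa)² = 3.38;  (2·δb)² = 5.66
δP = √(9.04) = 3.01 mm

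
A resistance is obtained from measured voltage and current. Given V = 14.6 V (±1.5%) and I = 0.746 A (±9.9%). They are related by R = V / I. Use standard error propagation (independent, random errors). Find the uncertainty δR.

Relative error in a monomial: (δR/R)² = Σ (nᵢ · δxᵢ/xᵢ)².
  (1·δV/V)² = (1×0.0150)² = 0.000225;  (-1·δI/I)² = (-1×0.0990)² = 0.00980
δR/R = √(0.0100) = 0.100
R = 19.6 Ω, so δR = 0.100 × 19.6 = 1.96 Ω.

1.96 Ω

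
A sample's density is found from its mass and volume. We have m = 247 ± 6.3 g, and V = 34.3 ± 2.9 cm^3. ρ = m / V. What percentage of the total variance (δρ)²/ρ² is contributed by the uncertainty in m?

(δρ/ρ)² = (1·δm/m)² + (-1·δV/V)²
  m term: (1×0.0255)² = 0.000651
  V term: (-1×0.0845)² = 0.00715
Total = 0.00780. Share from m = 0.000651/0.00780 = 0.0834.

8.34%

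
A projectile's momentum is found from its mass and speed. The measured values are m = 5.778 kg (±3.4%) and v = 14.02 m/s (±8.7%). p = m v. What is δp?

7.57 kg·m/s

For a monomial p ∝ m, v, fractional errors add in quadrature:
  (1·δm/m)² = (1×0.0340)² = 0.00116;  (1·δv/v)² = (1×0.0870)² = 0.00757
δp/p = √(0.00873) = 0.0934
p = 81.01 kg·m/s, so δp = 0.0934 × 81.01 = 7.57 kg·m/s.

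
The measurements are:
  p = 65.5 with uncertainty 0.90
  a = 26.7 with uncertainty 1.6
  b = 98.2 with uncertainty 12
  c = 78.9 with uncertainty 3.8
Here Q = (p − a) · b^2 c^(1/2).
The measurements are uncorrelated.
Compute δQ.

8.31e+05

Let u = p − a = 38.8. δu = √(δp² + δa²) = √(0.810 + 2.56) = 1.84, so δu/u = 0.0473.
Q is then a monomial in u, b, c:
δQ/Q = √((δu/u)² + (2·δb/b)² + (½·δc/c)²) = √(0.00224 + 0.0597 + 0.000580) = 0.250
Q = 3.32e+06, so δQ = 0.250 × 3.32e+06 = 8.31e+05.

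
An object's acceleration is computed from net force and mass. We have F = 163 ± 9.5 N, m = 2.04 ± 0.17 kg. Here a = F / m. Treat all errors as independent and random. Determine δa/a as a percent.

10.2%

a is a product of powers, so relative uncertainties combine in quadrature:
  (1·δF/F)² = (1×0.0583)² = 0.00340;  (-1·δm/m)² = (-1×0.0833)² = 0.00694
δa/a = √(0.0103) = 0.102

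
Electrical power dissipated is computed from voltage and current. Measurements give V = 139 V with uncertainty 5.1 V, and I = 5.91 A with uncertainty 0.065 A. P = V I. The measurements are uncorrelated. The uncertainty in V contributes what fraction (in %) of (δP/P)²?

(δP/P)² = (1·δV/V)² + (1·δI/I)²
  V term: (1×0.0367)² = 0.00135
  I term: (1×0.0110)² = 0.000121
Total = 0.00147. Share from V = 0.00135/0.00147 = 0.918.

91.8%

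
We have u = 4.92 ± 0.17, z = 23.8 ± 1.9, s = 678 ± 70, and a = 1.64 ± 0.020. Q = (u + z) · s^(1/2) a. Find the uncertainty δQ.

104

Let w = u + z = 28.7. δw = √(δu² + δz²) = √(0.0289 + 3.61) = 1.91, so δw/w = 0.0664.
Q is then a monomial in w, s, a:
δQ/Q = √((δw/w)² + (½·δs/s)² + (1·δa/a)²) = √(0.00441 + 0.00266 + 0.000149) = 0.0850
Q = 1230, so δQ = 0.0850 × 1230 = 104.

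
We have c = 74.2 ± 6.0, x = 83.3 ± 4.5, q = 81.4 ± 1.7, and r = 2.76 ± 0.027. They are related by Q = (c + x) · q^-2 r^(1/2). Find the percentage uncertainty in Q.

Let u = c + x = 158. δu = √(δc² + δx²) = √(36.0 + 20.2) = 7.50, so δu/u = 0.0476.
Q is then a monomial in u, q, r:
δQ/Q = √((δu/u)² + (-2·δq/q)² + (½·δr/r)²) = √(0.00227 + 0.00174 + 2.39e-05) = 0.0635

6.35%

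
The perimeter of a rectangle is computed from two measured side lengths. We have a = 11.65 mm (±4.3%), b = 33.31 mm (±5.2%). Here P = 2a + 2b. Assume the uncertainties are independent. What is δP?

Each term contributes (cᵢ δxᵢ)² to (δP)²:
  (2·δa)² = 1.00;  (2·δb)² = 12.0
δP = √(13.0) = 3.61 mm

3.61 mm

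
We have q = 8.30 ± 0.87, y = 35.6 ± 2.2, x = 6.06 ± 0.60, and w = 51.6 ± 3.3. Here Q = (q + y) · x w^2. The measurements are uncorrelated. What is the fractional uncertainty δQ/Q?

Let u = q + y = 43.9. δu = √(δq² + δy²) = √(0.757 + 4.84) = 2.37, so δu/u = 0.0539.
Q is then a monomial in u, x, w:
δQ/Q = √((δu/u)² + (1·δx/x)² + (2·δw/w)²) = √(0.00290 + 0.00980 + 0.0164) = 0.170

0.170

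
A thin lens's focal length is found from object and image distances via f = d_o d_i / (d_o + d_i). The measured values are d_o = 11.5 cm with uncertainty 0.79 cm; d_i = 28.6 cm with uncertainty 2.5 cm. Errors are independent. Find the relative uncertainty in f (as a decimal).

0.0550

∂f/∂d_o = (d_i/(d_o+d_i))² = 0.509;  ∂f/∂d_i = (d_o/(d_o+d_i))² = 0.0822
δf = √((∂f/∂d_o · δd_o)² + (∂f/∂d_i · δd_i)²) = √(0.161 + 0.0423) = 0.451 cm
f = 8.20 cm, so δf/f = 0.451/8.20 = 0.0550.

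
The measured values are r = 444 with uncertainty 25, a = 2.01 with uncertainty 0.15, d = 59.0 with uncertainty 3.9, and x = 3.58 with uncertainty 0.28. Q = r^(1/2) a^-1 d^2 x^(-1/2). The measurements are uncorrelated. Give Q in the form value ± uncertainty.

19300 ± 3070

Products/powers → add relative errors in quadrature, weighted by exponent:
  (½·δr/r)² = (0.5×0.0563)² = 0.000793;  (-1·δa/a)² = (-1×0.0746)² = 0.00557;  (2·δd/d)² = (2×0.0661)² = 0.0175;  (−½·δx/x)² = (-0.5×0.0782)² = 0.00153
δQ/Q = √(0.0254) = 0.159
Q = 19300, so δQ = 0.159 × 19300 = 3070.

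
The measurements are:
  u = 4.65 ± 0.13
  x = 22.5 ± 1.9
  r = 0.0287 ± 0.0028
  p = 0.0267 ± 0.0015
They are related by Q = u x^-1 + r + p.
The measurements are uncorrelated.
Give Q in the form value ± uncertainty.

Let w = u·x^-1 = 0.207. δw/w = √((1·δu/u)² + (-1·δx/x)²) = √(0.000782 + 0.00713) = 0.0890, so δw = 0.0184.
Q = w + r + p: δQ = √(δw² + δr² + δp²) = √(0.000338 + 7.84e-06 + 2.25e-06) = 0.0187
Q = 0.262.

0.262 ± 0.0187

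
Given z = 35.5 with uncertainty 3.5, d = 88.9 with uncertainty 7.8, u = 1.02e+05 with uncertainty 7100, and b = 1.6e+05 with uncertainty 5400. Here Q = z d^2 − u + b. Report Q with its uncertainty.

Let p = z·d^2 = 2.81e+05. δp/p = √((1·δz/z)² + (2·δd/d)²) = √(0.00972 + 0.0308) = 0.201, so δp = 56500.
Q = p − u + b: δQ = √(δp² + δu² + δb²) = √(3.19e+09 + 5.04e+07 + 2.92e+07) = 57200
Q = 3.39e+05.

(3.39 ± 0.572) × 10^5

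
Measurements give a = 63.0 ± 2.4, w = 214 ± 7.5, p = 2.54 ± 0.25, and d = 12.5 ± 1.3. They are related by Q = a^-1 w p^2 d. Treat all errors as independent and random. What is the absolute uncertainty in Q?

62.6

Since Q is a product/quotient, work with relative uncertainties:
  (-1·δa/a)² = (-1×0.0381)² = 0.00145;  (1·δw/w)² = (1×0.0350)² = 0.00123;  (2·δp/p)² = (2×0.0984)² = 0.0388;  (1·δd/d)² = (1×0.104)² = 0.0108
δQ/Q = √(0.0522) = 0.229
Q = 274, so δQ = 0.229 × 274 = 62.6.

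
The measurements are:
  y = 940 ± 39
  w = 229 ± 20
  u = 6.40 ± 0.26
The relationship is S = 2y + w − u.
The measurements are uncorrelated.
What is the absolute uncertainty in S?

Absolute uncertainties add in quadrature for a linear combination:
  (2·δy)² = 6080;  (δw)² = 400;  (δu)² = 0.0676
δS = √(6480) = 80.5

80.5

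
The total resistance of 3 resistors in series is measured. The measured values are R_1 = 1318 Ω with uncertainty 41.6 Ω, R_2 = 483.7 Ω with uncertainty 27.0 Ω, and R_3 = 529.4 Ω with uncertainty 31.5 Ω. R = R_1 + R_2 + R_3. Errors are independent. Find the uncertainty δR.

For a sum/difference, combine absolute errors in quadrature:
  (δR_1)² = 1730;  (δR_2)² = 729;  (δR_3)² = 992
δR = √(3450) = 58.8 Ω

58.8 Ω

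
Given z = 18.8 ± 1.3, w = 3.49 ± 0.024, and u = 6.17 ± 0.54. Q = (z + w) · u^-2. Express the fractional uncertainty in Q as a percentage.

Let h = z + w = 22.3. δh = √(δz² + δw²) = √(1.69 + 0.000576) = 1.30, so δh/h = 0.0583.
Q is then a monomial in h, u:
δQ/Q = √((δh/h)² + (-2·δu/u)²) = √(0.00340 + 0.0306) = 0.185

18.5%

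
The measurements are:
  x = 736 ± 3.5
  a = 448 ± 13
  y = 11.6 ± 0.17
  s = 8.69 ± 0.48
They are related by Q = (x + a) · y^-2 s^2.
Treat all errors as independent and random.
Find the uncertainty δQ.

76.3

Let u = x + a = 1180. δu = √(δx² + δa²) = √(12.2 + 169) = 13.5, so δu/u = 0.0114.
Q is then a monomial in u, y, s:
δQ/Q = √((δu/u)² + (-2·δy/y)² + (2·δs/s)²) = √(0.000129 + 0.000859 + 0.0122) = 0.115
Q = 664, so δQ = 0.115 × 664 = 76.3.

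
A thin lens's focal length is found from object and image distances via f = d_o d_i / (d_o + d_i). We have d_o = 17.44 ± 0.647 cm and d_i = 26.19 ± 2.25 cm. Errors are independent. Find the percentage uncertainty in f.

∂f/∂d_o = (d_i/(d_o+d_i))² = 0.360;  ∂f/∂d_i = (d_o/(d_o+d_i))² = 0.160
δf = √((∂f/∂d_o · δd_o)² + (∂f/∂d_i · δd_i)²) = √(0.0544 + 0.129) = 0.428 cm
f = 10.47 cm, so δf/f = 0.428/10.47 = 0.0409.

4.09%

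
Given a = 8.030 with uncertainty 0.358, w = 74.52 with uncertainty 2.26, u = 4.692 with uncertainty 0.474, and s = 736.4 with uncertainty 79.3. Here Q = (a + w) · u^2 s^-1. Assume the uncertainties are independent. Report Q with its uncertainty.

2.468 ± 0.569

Let h = a + w = 82.55. δh = √(δa² + δw²) = √(0.128 + 5.11) = 2.29, so δh/h = 0.0277.
Q is then a monomial in h, u, s:
δQ/Q = √((δh/h)² + (2·δu/u)² + (-1·δs/s)²) = √(0.000768 + 0.0408 + 0.0116) = 0.231
Q = 2.468, so δQ = 0.231 × 2.468 = 0.569.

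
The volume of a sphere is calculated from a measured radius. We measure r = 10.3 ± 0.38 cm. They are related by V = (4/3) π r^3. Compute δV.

507 cm^3

Products/powers → add relative errors in quadrature, weighted by exponent:
  (3·δr/r)² = (3×0.0369)² = 0.0122
δV/V = √(0.0122) = 0.111
V = 4580 cm^3, so δV = 0.111 × 4580 = 507 cm^3.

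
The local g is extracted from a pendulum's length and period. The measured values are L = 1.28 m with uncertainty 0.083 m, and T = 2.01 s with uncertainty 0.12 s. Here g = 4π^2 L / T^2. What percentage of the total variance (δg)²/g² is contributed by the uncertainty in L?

22.8%

(δg/g)² = (1·δL/L)² + (-2·δT/T)²
  L term: (1×0.0648)² = 0.00420
  T term: (-2×0.0597)² = 0.0143
Total = 0.0185. Share from L = 0.00420/0.0185 = 0.228.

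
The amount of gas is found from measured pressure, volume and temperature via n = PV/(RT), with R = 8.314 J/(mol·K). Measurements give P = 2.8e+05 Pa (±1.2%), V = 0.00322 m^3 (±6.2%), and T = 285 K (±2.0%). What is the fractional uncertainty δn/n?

n is a product of powers, so relative uncertainties combine in quadrature:
  (1·δP/P)² = (1×0.0120)² = 0.000144;  (1·δV/V)² = (1×0.0620)² = 0.00384;  (-1·δT/T)² = (-1×0.0200)² = 0.000400
δn/n = √(0.00439) = 0.0662

0.0662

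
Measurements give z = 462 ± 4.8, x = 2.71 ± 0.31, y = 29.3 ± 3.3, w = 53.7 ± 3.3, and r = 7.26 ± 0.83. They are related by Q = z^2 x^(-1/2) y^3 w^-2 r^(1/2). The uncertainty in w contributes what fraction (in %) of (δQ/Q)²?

11.1%

(δQ/Q)² = (2·δz/z)² + (−½·δx/x)² + (3·δy/y)² + (-2·δw/w)² + (½·δr/r)²
  z term: (2×0.0104)² = 0.000432
  x term: (-0.5×0.114)² = 0.00327
  y term: (3×0.113)² = 0.114
  w term: (-2×0.0615)² = 0.0151
  r term: (0.5×0.114)² = 0.00327
Total = 0.136. Share from w = 0.0151/0.136 = 0.111.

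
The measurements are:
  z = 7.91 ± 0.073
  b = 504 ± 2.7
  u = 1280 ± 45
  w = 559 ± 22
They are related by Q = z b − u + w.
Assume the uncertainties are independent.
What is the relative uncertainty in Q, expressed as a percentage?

Let p = z·b = 3990. δp/p = √((1·δz/z)² + (1·δb/b)²) = √(8.52e-05 + 2.87e-05) = 0.0107, so δp = 42.5.
Q = p − u + w: δQ = √(δp² + δu² + δw²) = √(1810 + 2020 + 484) = 65.7
Q = 3270, so δQ/Q = 65.7/3270 = 0.0201.

2.01%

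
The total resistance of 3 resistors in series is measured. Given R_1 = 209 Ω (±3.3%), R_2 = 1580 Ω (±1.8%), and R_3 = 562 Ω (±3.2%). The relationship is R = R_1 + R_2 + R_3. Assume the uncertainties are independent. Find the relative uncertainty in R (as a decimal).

0.0146

R is a linear combination, so absolute uncertainties add in quadrature:
  (δR_1)² = 47.6;  (δR_2)² = 809;  (δR_3)² = 323
δR = √(1180) = 34.3 Ω
R = 2350 Ω, so δR/R = 34.3/2350 = 0.0146.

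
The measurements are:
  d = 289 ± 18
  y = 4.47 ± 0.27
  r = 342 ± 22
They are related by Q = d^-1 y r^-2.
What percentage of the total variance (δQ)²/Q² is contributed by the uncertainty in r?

(δQ/Q)² = (-1·δd/d)² + (1·δy/y)² + (-2·δr/r)²
  d term: (-1×0.0623)² = 0.00388
  y term: (1×0.0604)² = 0.00365
  r term: (-2×0.0643)² = 0.0166
Total = 0.0241. Share from r = 0.0166/0.0241 = 0.687.

68.7%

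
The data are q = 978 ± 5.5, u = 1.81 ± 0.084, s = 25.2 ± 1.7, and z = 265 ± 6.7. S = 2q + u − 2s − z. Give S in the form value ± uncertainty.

1640 ± 13.3

S is a linear combination, so absolute uncertainties add in quadrature:
  (2·δq)² = 121;  (δu)² = 0.00706;  (2·δs)² = 11.6;  (δz)² = 44.9
δS = √(177) = 13.3
S = 1640.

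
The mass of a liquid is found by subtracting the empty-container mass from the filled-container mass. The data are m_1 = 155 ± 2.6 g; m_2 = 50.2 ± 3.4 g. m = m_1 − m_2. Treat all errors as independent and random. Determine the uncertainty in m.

Absolute uncertainties add in quadrature for a linear combination:
  (δm_1)² = 6.76;  (δm_2)² = 11.6
δm = √(18.3) = 4.28 g

4.28 g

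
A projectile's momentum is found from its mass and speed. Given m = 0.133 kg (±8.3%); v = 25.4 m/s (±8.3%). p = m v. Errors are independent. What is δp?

0.397 kg·m/s

Relative error in a monomial: (δp/p)² = Σ (nᵢ · δxᵢ/xᵢ)².
  (1·δm/m)² = (1×0.0830)² = 0.00689;  (1·δv/v)² = (1×0.0830)² = 0.00689
δp/p = √(0.0138) = 0.117
p = 3.38 kg·m/s, so δp = 0.117 × 3.38 = 0.397 kg·m/s.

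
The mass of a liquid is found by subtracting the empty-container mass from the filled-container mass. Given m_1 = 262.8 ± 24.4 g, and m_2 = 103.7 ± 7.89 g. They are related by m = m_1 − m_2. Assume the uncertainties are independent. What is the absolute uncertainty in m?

25.6 g

m is a linear combination, so absolute uncertainties add in quadrature:
  (δm_1)² = 595;  (δm_2)² = 62.3
δm = √(658) = 25.6 g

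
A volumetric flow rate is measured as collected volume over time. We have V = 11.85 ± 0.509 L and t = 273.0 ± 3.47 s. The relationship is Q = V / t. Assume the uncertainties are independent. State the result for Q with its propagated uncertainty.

0.04341 ± 0.00194 L/s

Q is a product of powers, so relative uncertainties combine in quadrature:
  (1·δV/V)² = (1×0.0430)² = 0.00185;  (-1·δt/t)² = (-1×0.0127)² = 0.000162
δQ/Q = √(0.00201) = 0.0448
Q = 0.04341 L/s, so δQ = 0.0448 × 0.04341 = 0.00194 L/s.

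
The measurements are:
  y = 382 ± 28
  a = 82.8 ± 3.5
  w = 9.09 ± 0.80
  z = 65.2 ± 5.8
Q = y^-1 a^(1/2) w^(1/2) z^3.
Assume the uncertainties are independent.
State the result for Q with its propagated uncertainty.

19900 ± 5590

Products/powers → add relative errors in quadrature, weighted by exponent:
  (-1·δy/y)² = (-1×0.0733)² = 0.00537;  (½·δa/a)² = (0.5×0.0423)² = 0.000447;  (½·δw/w)² = (0.5×0.0880)² = 0.00194;  (3·δz/z)² = (3×0.0890)² = 0.0712
δQ/Q = √(0.0790) = 0.281
Q = 19900, so δQ = 0.281 × 19900 = 5590.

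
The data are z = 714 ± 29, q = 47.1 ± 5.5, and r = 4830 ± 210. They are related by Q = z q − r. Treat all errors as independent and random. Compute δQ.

Let p = z·q = 33600. δp/p = √((1·δz/z)² + (1·δq/q)²) = √(0.00165 + 0.0136) = 0.124, so δp = 4160.
Q = p − r: δQ = √(δp² + δr²) = √(1.73e+07 + 44100) = 4160

4160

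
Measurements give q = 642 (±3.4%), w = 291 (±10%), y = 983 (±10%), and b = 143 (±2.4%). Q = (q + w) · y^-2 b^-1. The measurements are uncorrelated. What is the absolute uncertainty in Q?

Let u = q + w = 933. δu = √(δq² + δw²) = √(476 + 847) = 36.4, so δu/u = 0.0390.
Q is then a monomial in u, y, b:
δQ/Q = √((δu/u)² + (-2·δy/y)² + (-1·δb/b)²) = √(0.00152 + 0.0400 + 0.000576) = 0.205
Q = 6.75e-06, so δQ = 0.205 × 6.75e-06 = 1.39e-06.

1.39e-06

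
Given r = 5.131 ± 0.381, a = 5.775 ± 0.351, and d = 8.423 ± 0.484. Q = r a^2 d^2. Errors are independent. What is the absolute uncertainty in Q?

Relative error in a monomial: (δQ/Q)² = Σ (nᵢ · δxᵢ/xᵢ)².
  (1·δr/r)² = (1×0.0743)² = 0.00551;  (2·δa/a)² = (2×0.0608)² = 0.0148;  (2·δd/d)² = (2×0.0575)² = 0.0132
δQ/Q = √(0.0335) = 0.183
Q = 12140, so δQ = 0.183 × 12140 = 2220.

2220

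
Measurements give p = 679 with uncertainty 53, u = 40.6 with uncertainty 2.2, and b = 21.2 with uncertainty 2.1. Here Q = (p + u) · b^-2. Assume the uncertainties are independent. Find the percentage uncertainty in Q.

Let w = p + u = 720. δw = √(δp² + δu²) = √(2810 + 4.84) = 53.0, so δw/w = 0.0737.
Q is then a monomial in w, b:
δQ/Q = √((δw/w)² + (-2·δb/b)²) = √(0.00543 + 0.0392) = 0.211

21.1%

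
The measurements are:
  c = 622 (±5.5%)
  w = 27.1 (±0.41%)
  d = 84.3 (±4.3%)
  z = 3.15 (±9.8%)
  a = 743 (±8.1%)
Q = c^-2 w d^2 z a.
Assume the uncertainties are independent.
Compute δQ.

220

Q is a product of powers, so relative uncertainties combine in quadrature:
  (-2·δc/c)² = (-2×0.0550)² = 0.0121;  (1·δw/w)² = (1×0.00410)² = 1.68e-05;  (2·δd/d)² = (2×0.0430)² = 0.00740;  (1·δz/z)² = (1×0.0980)² = 0.00960;  (1·δa/a)² = (1×0.0810)² = 0.00656
δQ/Q = √(0.0357) = 0.189
Q = 1170, so δQ = 0.189 × 1170 = 220.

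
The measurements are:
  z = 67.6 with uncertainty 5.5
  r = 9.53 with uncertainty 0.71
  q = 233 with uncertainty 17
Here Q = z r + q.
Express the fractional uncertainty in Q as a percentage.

8.33%

Let p = z·r = 644. δp/p = √((1·δz/z)² + (1·δr/r)²) = √(0.00662 + 0.00555) = 0.110, so δp = 71.1.
Q = p + q: δQ = √(δp² + δq²) = √(5050 + 289) = 73.1
Q = 877, so δQ/Q = 73.1/877 = 0.0833.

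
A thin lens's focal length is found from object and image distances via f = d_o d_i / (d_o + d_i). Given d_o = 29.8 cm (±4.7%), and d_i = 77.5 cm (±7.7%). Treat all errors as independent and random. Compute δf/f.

∂f/∂d_o = (d_i/(d_o+d_i))² = 0.522;  ∂f/∂d_i = (d_o/(d_o+d_i))² = 0.0771
δf = √((∂f/∂d_o · δd_o)² + (∂f/∂d_i · δd_i)²) = √(0.534 + 0.212) = 0.864 cm
f = 21.5 cm, so δf/f = 0.864/21.5 = 0.0401.

0.0401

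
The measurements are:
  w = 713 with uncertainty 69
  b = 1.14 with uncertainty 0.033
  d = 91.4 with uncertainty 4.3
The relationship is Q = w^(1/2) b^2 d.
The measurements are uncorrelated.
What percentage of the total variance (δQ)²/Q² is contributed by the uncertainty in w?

(δQ/Q)² = (½·δw/w)² + (2·δb/b)² + (1·δd/d)²
  w term: (0.5×0.0968)² = 0.00234
  b term: (2×0.0289)² = 0.00335
  d term: (1×0.0470)² = 0.00221
Total = 0.00791. Share from w = 0.00234/0.00791 = 0.296.

29.6%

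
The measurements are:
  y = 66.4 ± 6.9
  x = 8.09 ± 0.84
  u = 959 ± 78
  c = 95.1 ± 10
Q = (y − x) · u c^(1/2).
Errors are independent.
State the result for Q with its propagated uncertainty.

(5.45 ± 0.838) × 10^5

Let w = y − x = 58.3. δw = √(δy² + δx²) = √(47.6 + 0.706) = 6.95, so δw/w = 0.119.
Q is then a monomial in w, u, c:
δQ/Q = √((δw/w)² + (1·δu/u)² + (½·δc/c)²) = √(0.0142 + 0.00662 + 0.00276) = 0.154
Q = 5.45e+05, so δQ = 0.154 × 5.45e+05 = 83800.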